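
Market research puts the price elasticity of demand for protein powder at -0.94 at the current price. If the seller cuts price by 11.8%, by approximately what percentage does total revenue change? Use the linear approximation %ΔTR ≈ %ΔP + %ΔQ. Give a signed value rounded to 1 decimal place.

-0.7%

%ΔQ ≈ Ed × %ΔP = (-0.94) × (-11.8%) = +11.0920%
%ΔTR ≈ %ΔP + %ΔQ = (-11.8%) + (+11.0920%) = -0.7080%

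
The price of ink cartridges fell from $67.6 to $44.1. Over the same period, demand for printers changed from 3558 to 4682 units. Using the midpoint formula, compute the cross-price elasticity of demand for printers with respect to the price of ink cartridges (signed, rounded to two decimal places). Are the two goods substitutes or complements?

%ΔQ_{printers} = (4682 − 3558)/avg = 1124/4120 = 0.272815…
%ΔP_{ink cartridges} = (44.1 − 67.6)/avg = -23.5/55.85 = -0.420769…
E_cross = (1124/4120) / (-23.5/55.85) = -0.6483…
E_cross < 0 ⇒ the goods are complements.

-0.65; complements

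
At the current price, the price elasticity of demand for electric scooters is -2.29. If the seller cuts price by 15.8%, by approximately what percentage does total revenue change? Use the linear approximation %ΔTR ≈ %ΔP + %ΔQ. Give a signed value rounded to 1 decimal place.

+20.4%

%ΔQ ≈ Ed × %ΔP = (-2.29) × (-15.8%) = +36.1820%
%ΔTR ≈ %ΔP + %ΔQ = (-15.8%) + (+36.1820%) = +20.3820%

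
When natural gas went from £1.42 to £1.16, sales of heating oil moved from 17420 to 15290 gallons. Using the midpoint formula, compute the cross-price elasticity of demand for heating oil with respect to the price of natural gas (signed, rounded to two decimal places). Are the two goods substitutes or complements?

0.65; substitutes

%ΔQ_{heating oil} = (15290 − 17420)/avg = -2130/16355 = -0.130235…
%ΔP_{natural gas} = (1.16 − 1.42)/avg = -0.26/1.29 = -0.201550…
E_cross = (-2130/16355) / (-0.26/1.29) = 0.6461…
E_cross > 0 ⇒ the goods are substitutes.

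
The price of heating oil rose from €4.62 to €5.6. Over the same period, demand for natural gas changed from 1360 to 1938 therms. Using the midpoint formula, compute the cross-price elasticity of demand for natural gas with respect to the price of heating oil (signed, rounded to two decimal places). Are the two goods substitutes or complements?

1.83; substitutes

%ΔQ_{natural gas} = (1938 − 1360)/avg = 578/1649 = 0.350515…
%ΔP_{heating oil} = (5.6 − 4.62)/avg = 0.98/5.11 = 0.191780…
E_cross = (578/1649) / (0.98/5.11) = 1.8276…
E_cross > 0 ⇒ the goods are substitutes.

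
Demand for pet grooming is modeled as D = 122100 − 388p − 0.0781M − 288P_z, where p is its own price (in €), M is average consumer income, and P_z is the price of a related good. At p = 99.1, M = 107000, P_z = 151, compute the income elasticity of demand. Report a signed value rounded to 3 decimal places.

-0.263

At the given values, D = 122100 − 388(99.1) − 0.0781(107000) − 288(151) = 31804.5.
∂D/∂M = -0.0781.
E = (-0.0781) × (107000/31804.5) = -0.26275…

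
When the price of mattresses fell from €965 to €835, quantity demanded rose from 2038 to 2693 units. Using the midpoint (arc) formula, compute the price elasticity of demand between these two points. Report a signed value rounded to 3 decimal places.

%ΔQ = (2693 − 2038) / [(2038 + 2693)/2] = 655/2365.5 = 0.276897…
%ΔP = (835 − 965) / [(965 + 835)/2] = -130/900 = -0.144444…
Arc Ed = %ΔQ / %ΔP = (655/2365.5) / (-130/900) = -1.91697…

-1.917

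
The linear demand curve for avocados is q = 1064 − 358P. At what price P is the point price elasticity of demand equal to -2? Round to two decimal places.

Ed = −358P/(1064 − 358P). Set this equal to -2:
358P = 2·(1064 − 358P) ⇒ 358P(1 + 2) = 2·1064
P = 2·1064 / (358·3) = 1.9813…

1.98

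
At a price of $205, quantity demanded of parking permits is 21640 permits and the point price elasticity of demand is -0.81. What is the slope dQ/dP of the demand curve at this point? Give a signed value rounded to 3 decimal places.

-85.504

Ed = (dQ/dP)·(P/Q) ⇒ dQ/dP = Ed·Q/P = (-0.81)·21640/205 = -85.50439…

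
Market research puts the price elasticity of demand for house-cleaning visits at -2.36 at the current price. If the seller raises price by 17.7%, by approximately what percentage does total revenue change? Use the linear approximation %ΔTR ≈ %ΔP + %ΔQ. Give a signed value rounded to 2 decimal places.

-24.07%

%ΔQ ≈ Ed × %ΔP = (-2.36) × (+17.7%) = -41.7720%
%ΔTR ≈ %ΔP + %ΔQ = (+17.7%) + (-41.7720%) = -24.0720%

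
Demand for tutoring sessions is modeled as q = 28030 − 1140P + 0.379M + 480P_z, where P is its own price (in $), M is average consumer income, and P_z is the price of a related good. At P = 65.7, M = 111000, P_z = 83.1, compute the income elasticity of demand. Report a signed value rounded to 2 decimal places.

1.20

At the given values, q = 28030 − 1140(65.7) + 0.379(111000) + 480(83.1) = 35089.
∂q/∂M = 0.379.
E = (0.379) × (111000/35089) = 1.1989…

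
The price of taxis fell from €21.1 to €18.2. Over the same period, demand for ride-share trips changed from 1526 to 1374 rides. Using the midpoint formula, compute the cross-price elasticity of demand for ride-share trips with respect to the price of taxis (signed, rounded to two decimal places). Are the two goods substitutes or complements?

%ΔQ_{ride-share trips} = (1374 − 1526)/avg = -152/1450 = -0.104827…
%ΔP_{taxis} = (18.2 − 21.1)/avg = -2.9/19.65 = -0.147582…
E_cross = (-152/1450) / (-2.9/19.65) = 0.7102…
E_cross > 0 ⇒ the goods are substitutes.

0.71; substitutes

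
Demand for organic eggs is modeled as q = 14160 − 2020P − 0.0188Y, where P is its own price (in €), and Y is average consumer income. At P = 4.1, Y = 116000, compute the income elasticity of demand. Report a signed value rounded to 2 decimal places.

At the given values, q = 14160 − 2020(4.1) − 0.0188(116000) = 3697.2.
∂q/∂Y = -0.0188.
E = (-0.0188) × (116000/3697.2) = -0.5898…

-0.59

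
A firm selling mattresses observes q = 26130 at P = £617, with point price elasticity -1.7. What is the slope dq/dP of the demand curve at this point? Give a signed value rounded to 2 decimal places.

-72.00

Ed = (dq/dP)·(P/q) ⇒ dq/dP = Ed·q/P = (-1.7)·26130/617 = -71.9951…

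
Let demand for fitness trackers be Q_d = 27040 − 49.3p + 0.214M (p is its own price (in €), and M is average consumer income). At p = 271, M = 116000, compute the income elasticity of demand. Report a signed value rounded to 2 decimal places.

0.64

At the given values, Q_d = 27040 − 49.3(271) + 0.214(116000) = 38503.7.
∂Q_d/∂M = 0.214.
E = (0.214) × (116000/38503.7) = 0.6447…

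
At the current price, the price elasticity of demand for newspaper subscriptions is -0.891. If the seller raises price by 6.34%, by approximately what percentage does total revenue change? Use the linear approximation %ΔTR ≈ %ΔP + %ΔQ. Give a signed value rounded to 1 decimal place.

%ΔQ ≈ Ed × %ΔP = (-0.891) × (+6.34%) = -5.6489%
%ΔTR ≈ %ΔP + %ΔQ = (+6.34%) + (-5.6489%) = +0.6911%

+0.7%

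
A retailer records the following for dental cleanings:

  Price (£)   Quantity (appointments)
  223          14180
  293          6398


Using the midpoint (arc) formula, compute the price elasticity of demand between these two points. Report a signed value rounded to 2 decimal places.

%ΔQ = (6398 − 14180) / [(14180 + 6398)/2] = -7782/10289 = -0.756341…
%ΔP = (293 − 223) / [(223 + 293)/2] = 70/258 = 0.271317…
Arc Ed = %ΔQ / %ΔP = (-7782/10289) / (70/258) = -2.7876…

-2.79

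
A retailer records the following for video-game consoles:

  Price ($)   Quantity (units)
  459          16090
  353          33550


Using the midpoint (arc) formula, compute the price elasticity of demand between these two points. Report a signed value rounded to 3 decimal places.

%ΔQ = (33550 − 16090) / [(16090 + 33550)/2] = 17460/24820 = 0.703464…
%ΔP = (353 − 459) / [(459 + 353)/2] = -106/406 = -0.261083…
Arc Ed = %ΔQ / %ΔP = (17460/24820) / (-106/406) = -2.69440…

-2.694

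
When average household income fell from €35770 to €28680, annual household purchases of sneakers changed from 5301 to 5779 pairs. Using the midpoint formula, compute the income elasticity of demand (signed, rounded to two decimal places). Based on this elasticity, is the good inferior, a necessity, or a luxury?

-0.39; inferior

%ΔQ = (5779 − 5301)/[( 5301 + 5779)/2] = 478/5540 = 0.086281…
%ΔIncome = (28680 − 35770)/[( 35770 + 28680)/2] = -7090/32225 = -0.220015…
E_income = (478/5540) / (-7090/32225) = -0.3921…
E_income < 0 ⇒ inferior good.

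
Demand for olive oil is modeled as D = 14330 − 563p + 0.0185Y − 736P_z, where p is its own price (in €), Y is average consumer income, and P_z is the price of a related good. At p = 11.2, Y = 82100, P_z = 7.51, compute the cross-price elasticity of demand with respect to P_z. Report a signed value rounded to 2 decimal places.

At the given values, D = 14330 − 563(11.2) + 0.0185(82100) − 736(7.51) = 4015.89.
∂D/∂P_z = -736.
E = (-736) × (7.51/4015.89) = -1.3763…

-1.38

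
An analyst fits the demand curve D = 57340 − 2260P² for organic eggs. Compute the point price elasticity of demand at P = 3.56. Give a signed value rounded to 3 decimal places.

-1.996

dD/dP = −2·2260·P = -16091.2. At P = 3.56, D = 28697.664.
Ed = (dD/dP)·(P/D) = (-16091.2) × (3.56/28697.664) = -1.99614…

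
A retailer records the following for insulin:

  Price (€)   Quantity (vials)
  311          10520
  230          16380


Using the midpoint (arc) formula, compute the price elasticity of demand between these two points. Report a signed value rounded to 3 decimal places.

-1.455

%ΔQ = (16380 − 10520) / [(10520 + 16380)/2] = 5860/13450 = 0.435687…
%ΔP = (230 − 311) / [(311 + 230)/2] = -81/270.5 = -0.299445…
Arc Ed = %ΔQ / %ΔP = (5860/13450) / (-81/270.5) = -1.45498…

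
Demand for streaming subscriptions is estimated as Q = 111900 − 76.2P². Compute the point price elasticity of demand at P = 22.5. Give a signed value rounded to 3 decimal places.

-1.052

dQ/dP = −2·76.2·P = -3429. At P = 22.5, Q = 73323.75.
Ed = (dQ/dP)·(P/Q) = (-3429) × (22.5/73323.75) = -1.05221…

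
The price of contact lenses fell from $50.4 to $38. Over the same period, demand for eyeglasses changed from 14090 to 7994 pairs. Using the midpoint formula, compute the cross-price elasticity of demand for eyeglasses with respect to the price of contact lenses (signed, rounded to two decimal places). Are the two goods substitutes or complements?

1.97; substitutes

%ΔQ_{eyeglasses} = (7994 − 14090)/avg = -6096/11042 = -0.552073…
%ΔP_{contact lenses} = (38 − 50.4)/avg = -12.4/44.2 = -0.280542…
E_cross = (-6096/11042) / (-12.4/44.2) = 1.9678…
E_cross > 0 ⇒ the goods are substitutes.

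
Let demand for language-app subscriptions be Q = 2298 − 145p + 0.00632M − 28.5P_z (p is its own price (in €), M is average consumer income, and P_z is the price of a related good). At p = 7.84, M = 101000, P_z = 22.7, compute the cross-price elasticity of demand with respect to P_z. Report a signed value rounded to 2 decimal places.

-0.56

At the given values, Q = 2298 − 145(7.84) + 0.00632(101000) − 28.5(22.7) = 1152.57.
∂Q/∂P_z = -28.5.
E = (-28.5) × (22.7/1152.57) = -0.5613…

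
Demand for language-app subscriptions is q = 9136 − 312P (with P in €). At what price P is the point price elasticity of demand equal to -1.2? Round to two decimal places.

15.97

Ed = −312P/(9136 − 312P). Set this equal to -1.2:
312P = 1.2·(9136 − 312P) ⇒ 312P(1 + 1.2) = 1.2·9136
P = 1.2·9136 / (312·2.2) = 15.9720…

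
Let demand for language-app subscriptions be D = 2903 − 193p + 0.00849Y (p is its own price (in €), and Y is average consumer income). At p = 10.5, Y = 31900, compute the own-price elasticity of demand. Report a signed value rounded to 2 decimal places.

-1.77

At the given values, D = 2903 − 193(10.5) + 0.00849(31900) = 1147.331.
∂D/∂p = −193.
E = (-193) × (10.5/1147.331) = -1.7662…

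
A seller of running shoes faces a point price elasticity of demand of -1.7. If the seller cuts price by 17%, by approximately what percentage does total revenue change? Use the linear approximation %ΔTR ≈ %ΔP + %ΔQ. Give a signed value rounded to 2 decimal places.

%ΔQ ≈ Ed × %ΔP = (-1.7) × (-17%) = +28.9000%
%ΔTR ≈ %ΔP + %ΔQ = (-17%) + (+28.9000%) = +11.9000%

+11.90%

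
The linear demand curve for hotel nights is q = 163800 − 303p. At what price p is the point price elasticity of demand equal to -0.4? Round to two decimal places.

Ed = −303p/(163800 − 303p). Set this equal to -0.4:
303p = 0.4·(163800 − 303p) ⇒ 303p(1 + 0.4) = 0.4·163800
p = 0.4·163800 / (303·1.4) = 154.4554…

154.46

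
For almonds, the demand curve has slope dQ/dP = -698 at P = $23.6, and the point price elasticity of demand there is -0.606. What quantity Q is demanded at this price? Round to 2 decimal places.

27182.84

Ed = (dQ/dP)·(P/Q) ⇒ Q = (dQ/dP)·P/Ed = (-698)·23.6/(-0.606) = 27182.8382…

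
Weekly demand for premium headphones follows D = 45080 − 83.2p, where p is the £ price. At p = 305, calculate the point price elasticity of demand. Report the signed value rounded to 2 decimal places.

-1.29

dD/dp = −83.2. At p = 305, D = 45080 − 83.2(305) = 19704.
Ed = (dD/dp)·(p/D) = −83.2 × (305/19704) = -1.2878…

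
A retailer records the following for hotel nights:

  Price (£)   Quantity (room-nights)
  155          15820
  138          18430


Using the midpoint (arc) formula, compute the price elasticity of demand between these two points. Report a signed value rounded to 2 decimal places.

%ΔQ = (18430 − 15820) / [(15820 + 18430)/2] = 2610/17125 = 0.152408…
%ΔP = (138 − 155) / [(155 + 138)/2] = -17/146.5 = -0.116040…
Arc Ed = %ΔQ / %ΔP = (2610/17125) / (-17/146.5) = -1.3134…

-1.31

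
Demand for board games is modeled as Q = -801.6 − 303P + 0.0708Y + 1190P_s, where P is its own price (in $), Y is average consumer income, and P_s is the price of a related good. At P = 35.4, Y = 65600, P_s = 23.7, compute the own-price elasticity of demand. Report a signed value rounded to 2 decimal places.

-0.50

At the given values, Q = -801.6 − 303(35.4) + 0.0708(65600) + 1190(23.7) = 21319.68.
∂Q/∂P = −303.
E = (-303) × (35.4/21319.68) = -0.5031…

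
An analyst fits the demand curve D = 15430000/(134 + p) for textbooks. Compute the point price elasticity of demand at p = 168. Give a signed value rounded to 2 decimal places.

-0.56

dD/dp = −15430000/(134 + p)² = -169.181. At p = 168, D = 51092.7.
Ed = (dD/dp)·(p/D) = (-169.181) × (168/51092.7) = -0.5562…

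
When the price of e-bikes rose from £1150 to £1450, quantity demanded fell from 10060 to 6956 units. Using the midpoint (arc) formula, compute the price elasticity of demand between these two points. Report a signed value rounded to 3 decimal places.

%ΔQ = (6956 − 10060) / [(10060 + 6956)/2] = -3104/8508 = -0.364833…
%ΔP = (1450 − 1150) / [(1150 + 1450)/2] = 300/1300 = 0.230769…
Arc Ed = %ΔQ / %ΔP = (-3104/8508) / (300/1300) = -1.58094…

-1.581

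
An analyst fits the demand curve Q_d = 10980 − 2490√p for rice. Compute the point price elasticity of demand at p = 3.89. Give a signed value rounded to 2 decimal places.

-0.40

dQ_d/dp = −2490/(2√p) = -631.24. At p = 3.89, Q_d = 6068.95.
Ed = (dQ_d/dp)·(p/Q_d) = (-631.24) × (3.89/6068.95) = -0.4046…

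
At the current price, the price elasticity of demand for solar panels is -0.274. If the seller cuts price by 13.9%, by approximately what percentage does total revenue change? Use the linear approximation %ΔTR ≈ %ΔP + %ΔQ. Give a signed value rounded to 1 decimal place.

-10.1%

%ΔQ ≈ Ed × %ΔP = (-0.274) × (-13.9%) = +3.8086%
%ΔTR ≈ %ΔP + %ΔQ = (-13.9%) + (+3.8086%) = -10.0914%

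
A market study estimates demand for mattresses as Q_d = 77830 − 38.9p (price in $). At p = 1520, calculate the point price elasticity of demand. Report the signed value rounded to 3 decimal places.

-3.162

dQ_d/dp = −38.9. At p = 1520, Q_d = 77830 − 38.9(1520) = 18702.
Ed = (dQ_d/dp)·(p/Q_d) = −38.9 × (1520/18702) = -3.16158…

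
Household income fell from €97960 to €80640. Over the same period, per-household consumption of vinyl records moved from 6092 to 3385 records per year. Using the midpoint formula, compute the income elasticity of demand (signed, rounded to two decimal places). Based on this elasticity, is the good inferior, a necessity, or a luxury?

2.95; luxury

%ΔQ = (3385 − 6092)/[( 6092 + 3385)/2] = -2707/4738.5 = -0.571277…
%ΔIncome = (80640 − 97960)/[( 97960 + 80640)/2] = -17320/89300 = -0.193952…
E_income = (-2707/4738.5) / (-17320/89300) = 2.9454…
E_income > 1 ⇒ normal good, luxury.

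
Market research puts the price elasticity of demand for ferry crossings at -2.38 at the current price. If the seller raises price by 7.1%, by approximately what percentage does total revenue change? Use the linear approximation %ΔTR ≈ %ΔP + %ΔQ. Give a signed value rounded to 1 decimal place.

-9.8%

%ΔQ ≈ Ed × %ΔP = (-2.38) × (+7.1%) = -16.8980%
%ΔTR ≈ %ΔP + %ΔQ = (+7.1%) + (-16.8980%) = -9.7980%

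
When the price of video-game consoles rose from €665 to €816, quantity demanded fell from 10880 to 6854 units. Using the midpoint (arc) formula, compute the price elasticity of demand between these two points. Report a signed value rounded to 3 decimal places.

%ΔQ = (6854 − 10880) / [(10880 + 6854)/2] = -4026/8867 = -0.454043…
%ΔP = (816 − 665) / [(665 + 816)/2] = 151/740.5 = 0.203916…
Arc Ed = %ΔQ / %ΔP = (-4026/8867) / (151/740.5) = -2.22661…

-2.227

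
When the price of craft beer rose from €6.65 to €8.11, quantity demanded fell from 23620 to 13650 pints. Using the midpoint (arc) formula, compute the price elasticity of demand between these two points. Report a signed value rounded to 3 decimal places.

-2.704

%ΔQ = (13650 − 23620) / [(23620 + 13650)/2] = -9970/18635 = -0.535014…
%ΔP = (8.11 − 6.65) / [(6.65 + 8.11)/2] = 1.46/7.38 = 0.197831…
Arc Ed = %ΔQ / %ΔP = (-9970/18635) / (1.46/7.38) = -2.70438…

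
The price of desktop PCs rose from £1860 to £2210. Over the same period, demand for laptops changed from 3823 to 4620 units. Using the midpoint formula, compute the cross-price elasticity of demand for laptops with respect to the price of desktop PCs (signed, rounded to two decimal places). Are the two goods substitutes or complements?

%ΔQ_{laptops} = (4620 − 3823)/avg = 797/4221.5 = 0.188795…
%ΔP_{desktop PCs} = (2210 − 1860)/avg = 350/2035 = 0.171990…
E_cross = (797/4221.5) / (350/2035) = 1.0977…
E_cross > 0 ⇒ the goods are substitutes.

1.10; substitutes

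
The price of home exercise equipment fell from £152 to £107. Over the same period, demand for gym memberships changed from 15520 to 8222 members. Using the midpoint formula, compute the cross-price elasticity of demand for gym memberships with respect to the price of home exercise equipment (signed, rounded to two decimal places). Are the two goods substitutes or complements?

1.77; substitutes

%ΔQ_{gym memberships} = (8222 − 15520)/avg = -7298/11871 = -0.614775…
%ΔP_{home exercise equipment} = (107 − 152)/avg = -45/129.5 = -0.347490…
E_cross = (-7298/11871) / (-45/129.5) = 1.7691…
E_cross > 0 ⇒ the goods are substitutes.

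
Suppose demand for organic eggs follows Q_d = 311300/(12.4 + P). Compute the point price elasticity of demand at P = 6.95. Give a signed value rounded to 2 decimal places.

-0.36

dQ_d/dP = −311300/(12.4 + P)² = -831.414. At P = 6.95, Q_d = 16087.9.
Ed = (dQ_d/dP)·(P/Q_d) = (-831.414) × (6.95/16087.9) = -0.3591…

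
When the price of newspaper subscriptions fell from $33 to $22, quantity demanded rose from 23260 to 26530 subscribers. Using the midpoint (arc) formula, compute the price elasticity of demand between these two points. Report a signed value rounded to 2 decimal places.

-0.33

%ΔQ = (26530 − 23260) / [(23260 + 26530)/2] = 3270/24895 = 0.131351…
%ΔP = (22 − 33) / [(33 + 22)/2] = -11/27.5 = -0.4
Arc Ed = %ΔQ / %ΔP = (3270/24895) / (-11/27.5) = -0.3283…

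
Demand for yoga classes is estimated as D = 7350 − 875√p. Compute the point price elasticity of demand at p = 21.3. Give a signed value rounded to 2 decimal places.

dD/dp = −875/(2√p) = -94.7956. At p = 21.3, D = 3311.71.
Ed = (dD/dp)·(p/D) = (-94.7956) × (21.3/3311.71) = -0.6096…

-0.61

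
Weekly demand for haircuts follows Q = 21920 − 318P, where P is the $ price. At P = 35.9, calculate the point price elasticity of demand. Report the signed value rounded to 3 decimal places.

-1.087

dQ/dP = −318. At P = 35.9, Q = 21920 − 318(35.9) = 10503.8.
Ed = (dQ/dP)·(P/Q) = −318 × (35.9/10503.8) = -1.08686…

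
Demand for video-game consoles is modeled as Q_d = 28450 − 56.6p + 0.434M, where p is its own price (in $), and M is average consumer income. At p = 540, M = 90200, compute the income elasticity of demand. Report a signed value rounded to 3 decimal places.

1.057

At the given values, Q_d = 28450 − 56.6(540) + 0.434(90200) = 37032.8.
∂Q_d/∂M = 0.434.
E = (0.434) × (90200/37032.8) = 1.05708…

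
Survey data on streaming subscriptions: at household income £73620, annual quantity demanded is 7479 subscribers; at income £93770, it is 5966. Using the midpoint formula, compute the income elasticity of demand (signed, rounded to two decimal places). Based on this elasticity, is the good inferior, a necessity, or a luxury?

-0.93; inferior

%ΔQ = (5966 − 7479)/[( 7479 + 5966)/2] = -1513/6722.5 = -0.225065…
%ΔIncome = (93770 − 73620)/[( 73620 + 93770)/2] = 20150/83695 = 0.240755…
E_income = (-1513/6722.5) / (20150/83695) = -0.9348…
E_income < 0 ⇒ inferior good.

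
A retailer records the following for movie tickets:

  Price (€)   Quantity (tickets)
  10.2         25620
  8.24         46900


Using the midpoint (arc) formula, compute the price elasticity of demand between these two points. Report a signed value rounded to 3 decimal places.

-2.761

%ΔQ = (46900 − 25620) / [(25620 + 46900)/2] = 21280/36260 = 0.586872…
%ΔP = (8.24 − 10.2) / [(10.2 + 8.24)/2] = -1.96/9.22 = -0.212581…
Arc Ed = %ΔQ / %ΔP = (21280/36260) / (-1.96/9.22) = -2.76069…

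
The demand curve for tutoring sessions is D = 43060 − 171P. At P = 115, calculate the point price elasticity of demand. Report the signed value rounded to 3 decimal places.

-0.841

dD/dP = −171. At P = 115, D = 43060 − 171(115) = 23395.
Ed = (dD/dP)·(P/D) = −171 × (115/23395) = -0.84056…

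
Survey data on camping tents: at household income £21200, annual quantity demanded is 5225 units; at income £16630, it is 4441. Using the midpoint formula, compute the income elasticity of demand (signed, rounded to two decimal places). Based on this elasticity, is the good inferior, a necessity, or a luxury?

0.67; necessity

%ΔQ = (4441 − 5225)/[( 5225 + 4441)/2] = -784/4833 = -0.162218…
%ΔIncome = (16630 − 21200)/[( 21200 + 16630)/2] = -4570/18915 = -0.241607…
E_income = (-784/4833) / (-4570/18915) = 0.6714…
0 < E_income < 1 ⇒ normal good, necessity.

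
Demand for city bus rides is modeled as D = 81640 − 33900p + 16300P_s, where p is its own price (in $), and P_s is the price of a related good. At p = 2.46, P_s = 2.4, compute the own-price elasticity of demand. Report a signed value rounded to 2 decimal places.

-2.23

At the given values, D = 81640 − 33900(2.46) + 16300(2.4) = 37366.
∂D/∂p = −33900.
E = (-33900) × (2.46/37366) = -2.2318…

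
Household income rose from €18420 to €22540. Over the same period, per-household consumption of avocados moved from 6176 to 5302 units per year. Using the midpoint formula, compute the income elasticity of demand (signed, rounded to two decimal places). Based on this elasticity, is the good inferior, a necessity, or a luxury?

-0.76; inferior

%ΔQ = (5302 − 6176)/[( 6176 + 5302)/2] = -874/5739 = -0.152291…
%ΔIncome = (22540 − 18420)/[( 18420 + 22540)/2] = 4120/20480 = 0.201171…
E_income = (-874/5739) / (4120/20480) = -0.7570…
E_income < 0 ⇒ inferior good.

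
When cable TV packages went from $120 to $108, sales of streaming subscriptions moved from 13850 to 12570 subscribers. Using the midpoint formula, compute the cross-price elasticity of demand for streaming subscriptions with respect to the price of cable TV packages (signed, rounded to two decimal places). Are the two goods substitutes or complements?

0.92; substitutes

%ΔQ_{streaming subscriptions} = (12570 − 13850)/avg = -1280/13210 = -0.096896…
%ΔP_{cable TV packages} = (108 − 120)/avg = -12/114 = -0.105263…
E_cross = (-1280/13210) / (-12/114) = 0.9205…
E_cross > 0 ⇒ the goods are substitutes.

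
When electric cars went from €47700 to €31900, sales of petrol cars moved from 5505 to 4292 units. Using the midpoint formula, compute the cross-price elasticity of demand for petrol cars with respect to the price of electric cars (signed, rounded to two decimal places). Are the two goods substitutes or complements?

0.62; substitutes

%ΔQ_{petrol cars} = (4292 − 5505)/avg = -1213/4898.5 = -0.247626…
%ΔP_{electric cars} = (31900 − 47700)/avg = -15800/39800 = -0.396984…
E_cross = (-1213/4898.5) / (-15800/39800) = 0.6237…
E_cross > 0 ⇒ the goods are substitutes.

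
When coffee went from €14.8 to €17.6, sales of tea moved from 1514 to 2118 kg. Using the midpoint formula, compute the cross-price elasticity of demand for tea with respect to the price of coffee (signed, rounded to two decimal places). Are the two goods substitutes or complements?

1.92; substitutes

%ΔQ_{tea} = (2118 − 1514)/avg = 604/1816 = 0.332599…
%ΔP_{coffee} = (17.6 − 14.8)/avg = 2.8/16.2 = 0.172839…
E_cross = (604/1816) / (2.8/16.2) = 1.9243…
E_cross > 0 ⇒ the goods are substitutes.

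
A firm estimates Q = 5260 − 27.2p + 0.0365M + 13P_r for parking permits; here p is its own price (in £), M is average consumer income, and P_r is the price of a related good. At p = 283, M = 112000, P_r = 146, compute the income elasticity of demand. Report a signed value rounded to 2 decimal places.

At the given values, Q = 5260 − 27.2(283) + 0.0365(112000) + 13(146) = 3548.4.
∂Q/∂M = 0.0365.
E = (0.0365) × (112000/3548.4) = 1.1520…

1.15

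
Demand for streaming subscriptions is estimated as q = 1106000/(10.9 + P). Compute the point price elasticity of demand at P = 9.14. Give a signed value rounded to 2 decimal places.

-0.46

dq/dP = −1106000/(10.9 + P)² = -2753.97. At P = 9.14, q = 55189.6.
Ed = (dq/dP)·(P/q) = (-2753.97) × (9.14/55189.6) = -0.4560…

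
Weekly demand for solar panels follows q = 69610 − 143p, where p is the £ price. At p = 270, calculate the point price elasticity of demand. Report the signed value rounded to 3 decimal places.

dq/dp = −143. At p = 270, q = 69610 − 143(270) = 31000.
Ed = (dq/dp)·(p/q) = −143 × (270/31000) = -1.24548…

-1.245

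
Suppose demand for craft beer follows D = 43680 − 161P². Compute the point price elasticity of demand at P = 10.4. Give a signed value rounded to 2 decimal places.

-1.33

dD/dP = −2·161·P = -3348.8. At P = 10.4, D = 26266.24.
Ed = (dD/dP)·(P/D) = (-3348.8) × (10.4/26266.24) = -1.3259…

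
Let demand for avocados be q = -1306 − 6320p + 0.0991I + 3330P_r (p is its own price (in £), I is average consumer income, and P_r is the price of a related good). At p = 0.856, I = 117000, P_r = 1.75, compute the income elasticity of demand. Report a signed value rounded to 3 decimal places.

1.083

At the given values, q = -1306 − 6320(0.856) + 0.0991(117000) + 3330(1.75) = 10706.28.
∂q/∂I = 0.0991.
E = (0.0991) × (117000/10706.28) = 1.08298…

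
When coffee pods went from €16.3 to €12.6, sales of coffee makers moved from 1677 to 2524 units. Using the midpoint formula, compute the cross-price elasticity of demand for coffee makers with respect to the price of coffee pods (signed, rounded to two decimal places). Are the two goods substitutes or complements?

-1.57; complements

%ΔQ_{coffee makers} = (2524 − 1677)/avg = 847/2100.5 = 0.403237…
%ΔP_{coffee pods} = (12.6 − 16.3)/avg = -3.7/14.45 = -0.256055…
E_cross = (847/2100.5) / (-3.7/14.45) = -1.5748…
E_cross < 0 ⇒ the goods are complements.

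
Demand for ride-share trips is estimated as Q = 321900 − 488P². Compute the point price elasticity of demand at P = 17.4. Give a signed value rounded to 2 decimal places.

dQ/dP = −2·488·P = -16982.4. At P = 17.4, Q = 174153.12.
Ed = (dQ/dP)·(P/Q) = (-16982.4) × (17.4/174153.12) = -1.6967…

-1.70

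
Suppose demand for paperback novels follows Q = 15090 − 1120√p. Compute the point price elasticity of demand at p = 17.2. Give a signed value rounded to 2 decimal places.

dQ/dp = −1120/(2√p) = -135.028. At p = 17.2, Q = 10445.
Ed = (dQ/dp)·(p/Q) = (-135.028) × (17.2/10445) = -0.2223…

-0.22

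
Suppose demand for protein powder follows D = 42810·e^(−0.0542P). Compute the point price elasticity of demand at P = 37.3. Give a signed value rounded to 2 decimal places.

-2.02

dD/dP = −0.0542·D = -307.29. At P = 37.3, D = 5669.56.
Ed = (dD/dP)·(P/D) = (-307.29) × (37.3/5669.56) = -2.0216…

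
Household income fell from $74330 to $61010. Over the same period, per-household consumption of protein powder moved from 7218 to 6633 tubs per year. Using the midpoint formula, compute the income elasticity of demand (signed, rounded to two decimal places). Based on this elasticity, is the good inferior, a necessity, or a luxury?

%ΔQ = (6633 − 7218)/[( 7218 + 6633)/2] = -585/6925.5 = -0.084470…
%ΔIncome = (61010 − 74330)/[( 74330 + 61010)/2] = -13320/67670 = -0.196837…
E_income = (-585/6925.5) / (-13320/67670) = 0.4291…
0 < E_income < 1 ⇒ normal good, necessity.

0.43; necessity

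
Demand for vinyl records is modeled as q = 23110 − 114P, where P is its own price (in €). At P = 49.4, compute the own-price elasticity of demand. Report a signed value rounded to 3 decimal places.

-0.322

At the given values, q = 23110 − 114(49.4) = 17478.4.
∂q/∂P = −114.
E = (-114) × (49.4/17478.4) = -0.32220…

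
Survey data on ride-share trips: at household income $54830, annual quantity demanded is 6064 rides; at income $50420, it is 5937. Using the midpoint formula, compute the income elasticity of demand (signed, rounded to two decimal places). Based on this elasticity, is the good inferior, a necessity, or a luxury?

%ΔQ = (5937 − 6064)/[( 6064 + 5937)/2] = -127/6000.5 = -0.021164…
%ΔIncome = (50420 − 54830)/[( 54830 + 50420)/2] = -4410/52625 = -0.083800…
E_income = (-127/6000.5) / (-4410/52625) = 0.2525…
0 < E_income < 1 ⇒ normal good, necessity.

0.25; necessity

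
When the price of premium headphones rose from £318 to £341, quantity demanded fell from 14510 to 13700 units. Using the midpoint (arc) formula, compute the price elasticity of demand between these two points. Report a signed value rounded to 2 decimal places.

%ΔQ = (13700 − 14510) / [(14510 + 13700)/2] = -810/14105 = -0.057426…
%ΔP = (341 − 318) / [(318 + 341)/2] = 23/329.5 = 0.069802…
Arc Ed = %ΔQ / %ΔP = (-810/14105) / (23/329.5) = -0.8226…

-0.82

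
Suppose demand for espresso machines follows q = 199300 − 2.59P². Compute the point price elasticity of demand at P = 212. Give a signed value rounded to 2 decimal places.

dq/dP = −2·2.59·P = -1098.16. At P = 212, q = 82895.04.
Ed = (dq/dP)·(P/q) = (-1098.16) × (212/82895.04) = -2.8084…

-2.81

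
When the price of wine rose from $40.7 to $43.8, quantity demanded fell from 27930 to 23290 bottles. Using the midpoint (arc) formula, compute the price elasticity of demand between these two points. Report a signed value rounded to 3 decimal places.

%ΔQ = (23290 − 27930) / [(27930 + 23290)/2] = -4640/25610 = -0.181179…
%ΔP = (43.8 − 40.7) / [(40.7 + 43.8)/2] = 3.1/42.25 = 0.073372…
Arc Ed = %ΔQ / %ΔP = (-4640/25610) / (3.1/42.25) = -2.46929…

-2.469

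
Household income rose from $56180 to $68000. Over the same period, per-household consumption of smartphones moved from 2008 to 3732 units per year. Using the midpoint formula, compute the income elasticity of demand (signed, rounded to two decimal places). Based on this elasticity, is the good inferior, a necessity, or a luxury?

3.16; luxury

%ΔQ = (3732 − 2008)/[( 2008 + 3732)/2] = 1724/2870 = 0.600696…
%ΔIncome = (68000 − 56180)/[( 56180 + 68000)/2] = 11820/62090 = 0.190368…
E_income = (1724/2870) / (11820/62090) = 3.1554…
E_income > 1 ⇒ normal good, luxury.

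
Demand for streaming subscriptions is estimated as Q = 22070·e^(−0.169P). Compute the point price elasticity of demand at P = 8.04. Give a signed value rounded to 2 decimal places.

-1.36

dQ/dP = −0.169·Q = -958.489. At P = 8.04, Q = 5671.53.
Ed = (dQ/dP)·(P/Q) = (-958.489) × (8.04/5671.53) = -1.3587…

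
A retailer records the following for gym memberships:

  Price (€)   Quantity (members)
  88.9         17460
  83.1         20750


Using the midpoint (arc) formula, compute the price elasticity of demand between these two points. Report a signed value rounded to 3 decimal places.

%ΔQ = (20750 − 17460) / [(17460 + 20750)/2] = 3290/19105 = 0.172206…
%ΔP = (83.1 − 88.9) / [(88.9 + 83.1)/2] = -5.8/86 = -0.067441…
Arc Ed = %ΔQ / %ΔP = (3290/19105) / (-5.8/86) = -2.55340…

-2.553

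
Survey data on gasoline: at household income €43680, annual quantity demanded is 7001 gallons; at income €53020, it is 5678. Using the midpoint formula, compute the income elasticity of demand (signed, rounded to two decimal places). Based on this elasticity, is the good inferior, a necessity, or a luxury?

%ΔQ = (5678 − 7001)/[( 7001 + 5678)/2] = -1323/6339.5 = -0.208691…
%ΔIncome = (53020 − 43680)/[( 43680 + 53020)/2] = 9340/48350 = 0.193174…
E_income = (-1323/6339.5) / (9340/48350) = -1.0803…
E_income < 0 ⇒ inferior good.

-1.08; inferior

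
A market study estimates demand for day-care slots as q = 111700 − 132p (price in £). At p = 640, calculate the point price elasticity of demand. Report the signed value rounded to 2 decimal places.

-3.10

dq/dp = −132. At p = 640, q = 111700 − 132(640) = 27220.
Ed = (dq/dp)·(p/q) = −132 × (640/27220) = -3.1036…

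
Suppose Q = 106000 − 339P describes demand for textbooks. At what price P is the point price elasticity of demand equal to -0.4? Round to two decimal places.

Ed = −339P/(106000 − 339P). Set this equal to -0.4:
339P = 0.4·(106000 − 339P) ⇒ 339P(1 + 0.4) = 0.4·106000
P = 0.4·106000 / (339·1.4) = 89.3383…

89.34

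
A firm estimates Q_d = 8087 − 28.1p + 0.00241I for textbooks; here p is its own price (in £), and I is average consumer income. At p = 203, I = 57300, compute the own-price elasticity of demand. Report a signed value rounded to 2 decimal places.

At the given values, Q_d = 8087 − 28.1(203) + 0.00241(57300) = 2520.793.
∂Q_d/∂p = −28.1.
E = (-28.1) × (203/2520.793) = -2.2628…

-2.26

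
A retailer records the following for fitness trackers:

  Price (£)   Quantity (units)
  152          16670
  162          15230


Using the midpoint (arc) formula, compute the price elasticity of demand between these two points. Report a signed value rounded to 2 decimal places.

-1.42

%ΔQ = (15230 − 16670) / [(16670 + 15230)/2] = -1440/15950 = -0.090282…
%ΔP = (162 − 152) / [(152 + 162)/2] = 10/157 = 0.063694…
Arc Ed = %ΔQ / %ΔP = (-1440/15950) / (10/157) = -1.4174…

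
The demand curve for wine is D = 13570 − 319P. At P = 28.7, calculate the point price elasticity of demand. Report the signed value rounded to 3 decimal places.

dD/dP = −319. At P = 28.7, D = 13570 − 319(28.7) = 4414.7.
Ed = (dD/dP)·(P/D) = −319 × (28.7/4414.7) = -2.07382…

-2.074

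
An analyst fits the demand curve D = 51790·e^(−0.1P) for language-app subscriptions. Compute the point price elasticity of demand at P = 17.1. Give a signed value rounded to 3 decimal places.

-1.710

dD/dP = −0.1·D = -936.704. At P = 17.1, D = 9367.04.
Ed = (dD/dP)·(P/D) = (-936.704) × (17.1/9367.04) = -1.71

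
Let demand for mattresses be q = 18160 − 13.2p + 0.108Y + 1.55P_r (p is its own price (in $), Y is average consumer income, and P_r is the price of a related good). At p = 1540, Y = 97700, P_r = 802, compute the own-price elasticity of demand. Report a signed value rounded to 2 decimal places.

At the given values, q = 18160 − 13.2(1540) + 0.108(97700) + 1.55(802) = 9626.7.
∂q/∂p = −13.2.
E = (-13.2) × (1540/9626.7) = -2.1116…

-2.11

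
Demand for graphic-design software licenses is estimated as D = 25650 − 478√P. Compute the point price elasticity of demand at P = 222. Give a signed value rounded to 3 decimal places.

-0.192

dD/dP = −478/(2√P) = -16.0406. At P = 222, D = 18528.
Ed = (dD/dP)·(P/D) = (-16.0406) × (222/18528) = -0.19219…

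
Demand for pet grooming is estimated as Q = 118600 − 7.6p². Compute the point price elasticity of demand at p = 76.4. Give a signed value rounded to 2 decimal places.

dQ/dp = −2·7.6·p = -1161.28. At p = 76.4, Q = 74239.104.
Ed = (dQ/dp)·(p/Q) = (-1161.28) × (76.4/74239.104) = -1.1950…

-1.20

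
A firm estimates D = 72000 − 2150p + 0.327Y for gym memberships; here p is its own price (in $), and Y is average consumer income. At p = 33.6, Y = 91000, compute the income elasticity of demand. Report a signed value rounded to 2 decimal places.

At the given values, D = 72000 − 2150(33.6) + 0.327(91000) = 29517.
∂D/∂Y = 0.327.
E = (0.327) × (91000/29517) = 1.0081…

1.01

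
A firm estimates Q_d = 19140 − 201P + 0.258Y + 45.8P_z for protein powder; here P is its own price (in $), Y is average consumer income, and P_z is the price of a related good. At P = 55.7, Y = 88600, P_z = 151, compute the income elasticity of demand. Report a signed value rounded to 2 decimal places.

0.61

At the given values, Q_d = 19140 − 201(55.7) + 0.258(88600) + 45.8(151) = 37718.9.
∂Q_d/∂Y = 0.258.
E = (0.258) × (88600/37718.9) = 0.6060…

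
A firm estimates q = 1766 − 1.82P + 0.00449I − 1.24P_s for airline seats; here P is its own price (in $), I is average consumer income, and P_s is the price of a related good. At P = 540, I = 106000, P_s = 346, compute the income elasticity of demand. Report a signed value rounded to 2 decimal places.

0.57

At the given values, q = 1766 − 1.82(540) + 0.00449(106000) − 1.24(346) = 830.1.
∂q/∂I = 0.00449.
E = (0.00449) × (106000/830.1) = 0.5733…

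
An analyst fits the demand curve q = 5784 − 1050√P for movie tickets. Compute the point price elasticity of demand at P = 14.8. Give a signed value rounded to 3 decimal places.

-1.158

dq/dP = −1050/(2√P) = -136.467. At P = 14.8, q = 1744.57.
Ed = (dq/dP)·(P/q) = (-136.467) × (14.8/1744.57) = -1.15771…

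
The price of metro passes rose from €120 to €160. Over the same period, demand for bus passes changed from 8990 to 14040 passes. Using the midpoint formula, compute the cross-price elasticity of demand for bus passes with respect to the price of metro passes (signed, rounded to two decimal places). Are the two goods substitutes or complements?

%ΔQ_{bus passes} = (14040 − 8990)/avg = 5050/11515 = 0.438558…
%ΔP_{metro passes} = (160 − 120)/avg = 40/140 = 0.285714…
E_cross = (5050/11515) / (40/140) = 1.5349…
E_cross > 0 ⇒ the goods are substitutes.

1.53; substitutes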